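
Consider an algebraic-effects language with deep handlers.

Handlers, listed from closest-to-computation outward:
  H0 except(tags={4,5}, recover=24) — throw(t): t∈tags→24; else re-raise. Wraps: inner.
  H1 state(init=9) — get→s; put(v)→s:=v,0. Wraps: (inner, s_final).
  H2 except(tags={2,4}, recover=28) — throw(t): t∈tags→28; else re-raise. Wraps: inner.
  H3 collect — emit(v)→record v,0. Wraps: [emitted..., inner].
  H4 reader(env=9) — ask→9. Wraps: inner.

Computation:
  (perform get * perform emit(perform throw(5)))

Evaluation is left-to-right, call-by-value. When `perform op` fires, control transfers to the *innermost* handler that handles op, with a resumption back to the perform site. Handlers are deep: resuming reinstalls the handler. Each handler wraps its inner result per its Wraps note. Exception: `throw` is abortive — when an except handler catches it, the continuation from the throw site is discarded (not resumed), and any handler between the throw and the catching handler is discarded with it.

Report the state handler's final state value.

Answer: 9

Evaluation trace:
get @ H1 ⇒ 9
throw(5) @ H0 caught ⇒ 24
H1 returns (24, 9)
H2 returns (24, 9)
H3 returns [(24, 9)]
H4 returns [(24, 9)]
= [(24, 9)]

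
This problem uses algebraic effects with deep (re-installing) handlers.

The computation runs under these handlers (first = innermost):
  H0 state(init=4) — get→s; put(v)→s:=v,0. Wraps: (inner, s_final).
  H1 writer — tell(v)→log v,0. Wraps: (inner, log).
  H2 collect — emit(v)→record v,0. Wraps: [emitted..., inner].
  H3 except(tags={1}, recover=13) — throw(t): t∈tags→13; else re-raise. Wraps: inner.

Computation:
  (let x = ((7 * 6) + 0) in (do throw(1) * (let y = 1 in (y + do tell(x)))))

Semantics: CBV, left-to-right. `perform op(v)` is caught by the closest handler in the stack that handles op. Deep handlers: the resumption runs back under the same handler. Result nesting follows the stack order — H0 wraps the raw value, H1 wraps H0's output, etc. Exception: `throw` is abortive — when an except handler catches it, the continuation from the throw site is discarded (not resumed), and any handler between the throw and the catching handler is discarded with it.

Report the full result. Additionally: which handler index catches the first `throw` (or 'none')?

Answer: 13 ; first throw caught by: H3

Step-by-step:
throw(1) @ H3 caught ⇒ 13
= 13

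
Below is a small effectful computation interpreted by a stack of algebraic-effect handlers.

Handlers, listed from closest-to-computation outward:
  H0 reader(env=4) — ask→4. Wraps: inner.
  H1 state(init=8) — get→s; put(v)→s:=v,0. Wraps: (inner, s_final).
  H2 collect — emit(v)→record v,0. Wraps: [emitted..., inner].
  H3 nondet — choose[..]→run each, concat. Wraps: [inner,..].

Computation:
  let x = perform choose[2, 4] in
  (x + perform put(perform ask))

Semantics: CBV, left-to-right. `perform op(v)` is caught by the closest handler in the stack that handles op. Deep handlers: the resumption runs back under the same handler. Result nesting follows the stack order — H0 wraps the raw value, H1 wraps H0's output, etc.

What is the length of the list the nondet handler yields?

Step-by-step:
choose[2, 4] @ H3
  branch[0] choose=2:
    ask @ H0 ⇒ 4
    put(4) @ H1 ⇒ s:=4
    H0 returns 2
    H1 returns (2, 4)
    H2 returns [(2, 4)]
    H3 returns [[(2, 4)]]
  branch[1] choose=4:
    ask @ H0 ⇒ 4
    put(4) @ H1 ⇒ s:=4
    H0 returns 4
    H1 returns (4, 4)
    H2 returns [(4, 4)]
    H3 returns [[(4, 4)]]
= [[(2, 4)], [(4, 4)]]

Answer: 2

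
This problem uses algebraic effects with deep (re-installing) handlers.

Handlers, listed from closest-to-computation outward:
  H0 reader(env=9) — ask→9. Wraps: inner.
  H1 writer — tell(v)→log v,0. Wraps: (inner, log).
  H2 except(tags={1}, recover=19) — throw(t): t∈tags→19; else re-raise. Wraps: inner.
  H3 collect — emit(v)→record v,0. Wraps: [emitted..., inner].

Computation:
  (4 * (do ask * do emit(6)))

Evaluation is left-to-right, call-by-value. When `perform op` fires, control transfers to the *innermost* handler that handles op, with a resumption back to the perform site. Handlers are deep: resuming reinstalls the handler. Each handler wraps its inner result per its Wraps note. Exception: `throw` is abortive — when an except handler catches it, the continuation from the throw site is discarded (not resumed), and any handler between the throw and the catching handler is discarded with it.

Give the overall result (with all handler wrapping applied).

Answer: [6, (0, ())]

Working:
ask @ H0 ⇒ 9
emit(6) @ H3 ⇒ out+=6
H0 returns 0
H1 returns (0, ())
H2 returns (0, ())
H3 returns [6, (0, ())]
= [6, (0, ())]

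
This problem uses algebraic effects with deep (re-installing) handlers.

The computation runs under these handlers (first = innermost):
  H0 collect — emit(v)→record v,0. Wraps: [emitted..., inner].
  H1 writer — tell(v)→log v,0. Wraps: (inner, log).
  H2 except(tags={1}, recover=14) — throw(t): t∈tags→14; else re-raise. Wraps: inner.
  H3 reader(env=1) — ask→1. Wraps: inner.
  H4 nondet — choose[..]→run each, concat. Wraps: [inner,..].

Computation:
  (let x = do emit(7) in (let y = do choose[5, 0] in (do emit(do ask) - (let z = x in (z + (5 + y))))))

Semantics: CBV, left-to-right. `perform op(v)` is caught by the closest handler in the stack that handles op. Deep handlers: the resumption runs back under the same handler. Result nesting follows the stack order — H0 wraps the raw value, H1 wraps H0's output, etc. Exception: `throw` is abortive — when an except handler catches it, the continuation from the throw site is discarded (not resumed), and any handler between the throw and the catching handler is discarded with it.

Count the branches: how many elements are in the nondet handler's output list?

Working:
emit(7) @ H0 ⇒ out+=7
choose[5, 0] @ H4
  branch[0] choose=5:
    ask @ H3 ⇒ 1
    emit(1) @ H0 ⇒ out+=1
    H0 returns [7, 1, -10]
    H1 returns ([7, 1, -10], ())
    H2 returns ([7, 1, -10], ())
    H3 returns ([7, 1, -10], ())
    H4 returns [([7, 1, -10], ())]
  branch[1] choose=0:
    ask @ H3 ⇒ 1
    emit(1) @ H0 ⇒ out+=1
    H0 returns [7, 1, -5]
    H1 returns ([7, 1, -5], ())
    H2 returns ([7, 1, -5], ())
    H3 returns ([7, 1, -5], ())
    H4 returns [([7, 1, -5], ())]
= [([7, 1, -10], ()), ([7, 1, -5], ())]

Answer: 2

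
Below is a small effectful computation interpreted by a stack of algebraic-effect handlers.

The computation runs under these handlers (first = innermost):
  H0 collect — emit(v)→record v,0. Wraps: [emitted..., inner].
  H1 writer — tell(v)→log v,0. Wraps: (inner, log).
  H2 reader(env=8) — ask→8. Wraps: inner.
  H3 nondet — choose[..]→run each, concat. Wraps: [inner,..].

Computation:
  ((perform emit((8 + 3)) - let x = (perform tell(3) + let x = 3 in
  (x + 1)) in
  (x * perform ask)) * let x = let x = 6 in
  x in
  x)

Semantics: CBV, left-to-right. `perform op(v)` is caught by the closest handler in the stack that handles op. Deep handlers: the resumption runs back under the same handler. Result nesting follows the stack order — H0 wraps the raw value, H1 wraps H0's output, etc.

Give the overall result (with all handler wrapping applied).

Answer: [([11, -192], (3))]

Evaluation trace:
emit(11) @ H0 ⇒ out+=11
tell(3) @ H1 ⇒ log+=3
ask @ H2 ⇒ 8
H0 returns [11, -192]
H1 returns ([11, -192], (3))
H2 returns ([11, -192], (3))
H3 returns [([11, -192], (3))]
= [([11, -192], (3))]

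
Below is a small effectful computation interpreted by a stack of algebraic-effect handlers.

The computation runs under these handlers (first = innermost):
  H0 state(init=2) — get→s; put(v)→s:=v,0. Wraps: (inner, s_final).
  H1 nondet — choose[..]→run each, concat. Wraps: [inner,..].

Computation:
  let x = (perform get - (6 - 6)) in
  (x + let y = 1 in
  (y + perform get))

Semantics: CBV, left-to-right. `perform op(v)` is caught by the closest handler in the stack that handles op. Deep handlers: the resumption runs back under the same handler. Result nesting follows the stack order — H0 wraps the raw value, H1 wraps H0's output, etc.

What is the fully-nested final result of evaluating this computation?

Step-by-step:
get @ H0 ⇒ 2
get @ H0 ⇒ 2
H0 returns (5, 2)
H1 returns [(5, 2)]
= [(5, 2)]

Answer: [(5, 2)]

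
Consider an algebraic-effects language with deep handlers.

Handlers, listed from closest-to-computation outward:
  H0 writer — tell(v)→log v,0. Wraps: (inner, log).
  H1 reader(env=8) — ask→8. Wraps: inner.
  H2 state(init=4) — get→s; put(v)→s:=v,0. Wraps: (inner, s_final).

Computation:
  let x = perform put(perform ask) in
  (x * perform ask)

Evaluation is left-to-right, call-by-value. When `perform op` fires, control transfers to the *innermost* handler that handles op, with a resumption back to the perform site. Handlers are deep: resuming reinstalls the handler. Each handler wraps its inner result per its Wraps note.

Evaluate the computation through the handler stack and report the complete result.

Evaluation trace:
ask @ H1 ⇒ 8
put(8) @ H2 ⇒ s:=8
ask @ H1 ⇒ 8
H0 returns (0, ())
H1 returns (0, ())
H2 returns ((0, ()), 8)
= ((0, ()), 8)

Answer: ((0, ()), 8)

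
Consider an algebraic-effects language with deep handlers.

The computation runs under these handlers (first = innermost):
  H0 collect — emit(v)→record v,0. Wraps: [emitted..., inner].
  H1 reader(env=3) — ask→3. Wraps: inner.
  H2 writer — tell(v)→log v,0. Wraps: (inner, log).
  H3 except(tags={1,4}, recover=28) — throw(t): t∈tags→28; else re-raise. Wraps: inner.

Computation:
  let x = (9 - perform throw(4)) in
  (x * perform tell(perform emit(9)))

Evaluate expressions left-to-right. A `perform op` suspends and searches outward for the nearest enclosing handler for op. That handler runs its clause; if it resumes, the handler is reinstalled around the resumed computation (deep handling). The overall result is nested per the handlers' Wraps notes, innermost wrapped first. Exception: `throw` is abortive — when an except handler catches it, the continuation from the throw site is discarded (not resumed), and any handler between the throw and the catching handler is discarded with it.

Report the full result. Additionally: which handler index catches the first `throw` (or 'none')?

Answer: 28 ; first throw caught by: H3

Working:
throw(4) @ H3 caught ⇒ 28
= 28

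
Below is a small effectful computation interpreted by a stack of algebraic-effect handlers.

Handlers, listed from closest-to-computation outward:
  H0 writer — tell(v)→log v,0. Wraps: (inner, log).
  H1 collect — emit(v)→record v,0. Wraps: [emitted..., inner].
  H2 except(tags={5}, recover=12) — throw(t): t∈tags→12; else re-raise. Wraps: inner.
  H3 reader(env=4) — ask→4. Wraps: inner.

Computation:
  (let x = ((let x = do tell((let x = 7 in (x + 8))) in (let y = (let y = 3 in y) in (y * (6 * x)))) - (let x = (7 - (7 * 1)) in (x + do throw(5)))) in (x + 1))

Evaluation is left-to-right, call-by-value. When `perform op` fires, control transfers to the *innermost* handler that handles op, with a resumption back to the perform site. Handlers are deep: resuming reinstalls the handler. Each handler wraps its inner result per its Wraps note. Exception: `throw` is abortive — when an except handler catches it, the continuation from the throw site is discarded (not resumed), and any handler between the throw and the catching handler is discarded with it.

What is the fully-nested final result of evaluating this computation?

Answer: 12

Step-by-step:
tell(15) @ H0 ⇒ log+=15
throw(5) @ H2 caught ⇒ 12
H3 returns 12
= 12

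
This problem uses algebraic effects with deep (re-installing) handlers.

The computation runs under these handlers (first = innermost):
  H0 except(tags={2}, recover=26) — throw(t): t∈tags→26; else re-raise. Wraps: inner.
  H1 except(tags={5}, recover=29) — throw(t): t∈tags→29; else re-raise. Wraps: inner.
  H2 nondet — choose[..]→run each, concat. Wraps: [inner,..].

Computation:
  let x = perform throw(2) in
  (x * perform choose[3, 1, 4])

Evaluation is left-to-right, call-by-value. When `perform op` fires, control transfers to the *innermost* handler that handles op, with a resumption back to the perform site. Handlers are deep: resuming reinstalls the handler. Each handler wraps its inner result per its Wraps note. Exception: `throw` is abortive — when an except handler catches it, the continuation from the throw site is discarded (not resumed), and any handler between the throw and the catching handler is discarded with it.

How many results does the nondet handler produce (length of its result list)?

Evaluation trace:
throw(2) @ H0 caught ⇒ 26
H1 returns 26
H2 returns [26]
= [26]

Answer: 1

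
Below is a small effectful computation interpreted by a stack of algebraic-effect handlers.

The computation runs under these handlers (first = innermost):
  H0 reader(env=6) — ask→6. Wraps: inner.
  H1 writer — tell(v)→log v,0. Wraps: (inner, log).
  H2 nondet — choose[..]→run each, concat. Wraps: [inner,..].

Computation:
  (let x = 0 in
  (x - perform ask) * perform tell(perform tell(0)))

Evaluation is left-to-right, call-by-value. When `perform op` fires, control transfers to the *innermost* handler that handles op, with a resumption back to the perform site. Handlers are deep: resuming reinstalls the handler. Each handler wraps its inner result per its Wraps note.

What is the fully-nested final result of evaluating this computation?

Evaluation trace:
ask @ H0 ⇒ 6
tell(0) @ H1 ⇒ log+=0
tell(0) @ H1 ⇒ log+=0
H0 returns 0
H1 returns (0, (0, 0))
H2 returns [(0, (0, 0))]
= [(0, (0, 0))]

Answer: [(0, (0, 0))]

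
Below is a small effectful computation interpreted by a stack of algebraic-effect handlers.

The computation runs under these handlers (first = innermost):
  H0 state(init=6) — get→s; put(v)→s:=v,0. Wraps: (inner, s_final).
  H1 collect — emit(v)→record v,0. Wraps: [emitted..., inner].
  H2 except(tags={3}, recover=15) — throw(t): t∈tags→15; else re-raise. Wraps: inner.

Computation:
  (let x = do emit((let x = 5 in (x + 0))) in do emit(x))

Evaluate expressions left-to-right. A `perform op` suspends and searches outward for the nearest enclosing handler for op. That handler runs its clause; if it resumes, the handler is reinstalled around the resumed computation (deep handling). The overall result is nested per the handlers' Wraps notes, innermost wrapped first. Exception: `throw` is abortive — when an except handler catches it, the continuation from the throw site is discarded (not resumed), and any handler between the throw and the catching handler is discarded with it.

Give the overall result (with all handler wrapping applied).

Answer: [5, 0, (0, 6)]

Step-by-step:
emit(5) @ H1 ⇒ out+=5
emit(0) @ H1 ⇒ out+=0
H0 returns (0, 6)
H1 returns [5, 0, (0, 6)]
H2 returns [5, 0, (0, 6)]
= [5, 0, (0, 6)]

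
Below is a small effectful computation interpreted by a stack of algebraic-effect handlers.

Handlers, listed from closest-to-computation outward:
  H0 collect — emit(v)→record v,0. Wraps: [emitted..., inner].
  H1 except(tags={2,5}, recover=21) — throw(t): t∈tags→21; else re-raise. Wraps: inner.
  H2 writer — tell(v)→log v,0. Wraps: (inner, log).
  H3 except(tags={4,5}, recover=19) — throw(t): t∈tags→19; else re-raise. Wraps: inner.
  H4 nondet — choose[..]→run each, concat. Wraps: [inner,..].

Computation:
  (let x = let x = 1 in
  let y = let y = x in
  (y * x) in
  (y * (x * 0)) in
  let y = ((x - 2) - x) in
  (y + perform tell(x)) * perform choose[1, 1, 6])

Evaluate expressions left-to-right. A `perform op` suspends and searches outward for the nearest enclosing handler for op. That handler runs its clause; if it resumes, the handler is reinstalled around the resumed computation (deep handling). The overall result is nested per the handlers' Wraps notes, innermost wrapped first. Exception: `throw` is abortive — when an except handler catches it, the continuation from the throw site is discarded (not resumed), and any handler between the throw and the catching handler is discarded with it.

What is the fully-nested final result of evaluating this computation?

Step-by-step:
tell(0) @ H2 ⇒ log+=0
choose[1, 1, 6] @ H4
  branch[0] choose=1:
    H0 returns [-2]
    H1 returns [-2]
    H2 returns ([-2], (0))
    H3 returns ([-2], (0))
    H4 returns [([-2], (0))]
  branch[1] choose=1:
    H0 returns [-2]
    H1 returns [-2]
    H2 returns ([-2], (0))
    H3 returns ([-2], (0))
    H4 returns [([-2], (0))]
  branch[2] choose=6:
    H0 returns [-12]
    H1 returns [-12]
    H2 returns ([-12], (0))
    H3 returns ([-12], (0))
    H4 returns [([-12], (0))]
= [([-2], (0)), ([-2], (0)), ([-12], (0))]

Answer: [([-2], (0)), ([-2], (0)), ([-12], (0))]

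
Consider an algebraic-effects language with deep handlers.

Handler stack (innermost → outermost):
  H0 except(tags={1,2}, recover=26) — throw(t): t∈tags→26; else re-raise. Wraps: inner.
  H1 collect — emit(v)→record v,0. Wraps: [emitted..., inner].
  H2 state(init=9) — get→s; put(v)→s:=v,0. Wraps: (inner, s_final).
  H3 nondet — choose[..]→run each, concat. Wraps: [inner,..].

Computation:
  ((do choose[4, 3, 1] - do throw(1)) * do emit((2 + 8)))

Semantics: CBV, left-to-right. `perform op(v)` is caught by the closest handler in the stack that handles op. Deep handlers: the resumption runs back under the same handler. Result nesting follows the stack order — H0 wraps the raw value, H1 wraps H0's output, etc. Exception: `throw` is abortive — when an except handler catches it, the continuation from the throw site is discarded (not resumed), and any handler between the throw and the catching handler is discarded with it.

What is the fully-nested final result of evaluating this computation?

Answer: [([26], 9), ([26], 9), ([26], 9)]

Working:
choose[4, 3, 1] @ H3
  branch[0] choose=4:
    throw(1) @ H0 caught ⇒ 26
    H1 returns [26]
    H2 returns ([26], 9)
    H3 returns [([26], 9)]
  branch[1] choose=3:
    throw(1) @ H0 caught ⇒ 26
    H1 returns [26]
    H2 returns ([26], 9)
    H3 returns [([26], 9)]
  branch[2] choose=1:
    throw(1) @ H0 caught ⇒ 26
    H1 returns [26]
    H2 returns ([26], 9)
    H3 returns [([26], 9)]
= [([26], 9), ([26], 9), ([26], 9)]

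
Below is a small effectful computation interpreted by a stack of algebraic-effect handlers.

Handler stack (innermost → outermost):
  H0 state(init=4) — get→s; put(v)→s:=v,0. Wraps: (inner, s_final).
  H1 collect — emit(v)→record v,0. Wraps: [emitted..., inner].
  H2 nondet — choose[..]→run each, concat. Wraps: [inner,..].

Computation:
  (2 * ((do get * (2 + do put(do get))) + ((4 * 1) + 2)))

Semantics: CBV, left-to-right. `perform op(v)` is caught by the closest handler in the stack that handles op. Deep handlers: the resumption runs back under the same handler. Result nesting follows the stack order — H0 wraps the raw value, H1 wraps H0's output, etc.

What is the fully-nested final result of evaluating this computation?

Evaluation trace:
get @ H0 ⇒ 4
get @ H0 ⇒ 4
put(4) @ H0 ⇒ s:=4
H0 returns (28, 4)
H1 returns [(28, 4)]
H2 returns [[(28, 4)]]
= [[(28, 4)]]

Answer: [[(28, 4)]]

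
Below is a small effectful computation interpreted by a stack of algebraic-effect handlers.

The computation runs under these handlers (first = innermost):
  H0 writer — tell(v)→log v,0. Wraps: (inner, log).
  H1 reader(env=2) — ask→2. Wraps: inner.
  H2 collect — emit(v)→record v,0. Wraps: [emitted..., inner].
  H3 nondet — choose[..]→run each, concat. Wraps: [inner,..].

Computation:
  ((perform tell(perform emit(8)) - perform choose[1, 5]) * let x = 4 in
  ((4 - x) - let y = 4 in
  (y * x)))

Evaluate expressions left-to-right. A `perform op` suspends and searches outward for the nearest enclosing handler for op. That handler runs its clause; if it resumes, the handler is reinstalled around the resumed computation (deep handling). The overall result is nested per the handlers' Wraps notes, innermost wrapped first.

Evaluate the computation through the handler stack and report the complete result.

Step-by-step:
emit(8) @ H2 ⇒ out+=8
tell(0) @ H0 ⇒ log+=0
choose[1, 5] @ H3
  branch[0] choose=1:
    H0 returns (16, (0))
    H1 returns (16, (0))
    H2 returns [8, (16, (0))]
    H3 returns [[8, (16, (0))]]
  branch[1] choose=5:
    H0 returns (80, (0))
    H1 returns (80, (0))
    H2 returns [8, (80, (0))]
    H3 returns [[8, (80, (0))]]
= [[8, (16, (0))], [8, (80, (0))]]

Answer: [[8, (16, (0))], [8, (80, (0))]]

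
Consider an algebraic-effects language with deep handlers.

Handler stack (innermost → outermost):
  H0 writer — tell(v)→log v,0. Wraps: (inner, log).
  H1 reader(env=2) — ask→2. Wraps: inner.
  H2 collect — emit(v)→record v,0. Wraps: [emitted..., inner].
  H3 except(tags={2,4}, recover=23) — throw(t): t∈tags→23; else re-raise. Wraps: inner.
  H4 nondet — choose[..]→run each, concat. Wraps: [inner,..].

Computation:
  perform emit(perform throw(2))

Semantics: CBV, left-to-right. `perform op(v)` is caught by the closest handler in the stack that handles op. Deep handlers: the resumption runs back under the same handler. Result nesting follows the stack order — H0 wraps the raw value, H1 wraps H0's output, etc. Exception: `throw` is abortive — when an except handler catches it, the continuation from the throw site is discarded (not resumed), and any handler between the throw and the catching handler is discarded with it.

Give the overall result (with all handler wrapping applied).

Working:
throw(2) @ H3 caught ⇒ 23
H4 returns [23]
= [23]

Answer: [23]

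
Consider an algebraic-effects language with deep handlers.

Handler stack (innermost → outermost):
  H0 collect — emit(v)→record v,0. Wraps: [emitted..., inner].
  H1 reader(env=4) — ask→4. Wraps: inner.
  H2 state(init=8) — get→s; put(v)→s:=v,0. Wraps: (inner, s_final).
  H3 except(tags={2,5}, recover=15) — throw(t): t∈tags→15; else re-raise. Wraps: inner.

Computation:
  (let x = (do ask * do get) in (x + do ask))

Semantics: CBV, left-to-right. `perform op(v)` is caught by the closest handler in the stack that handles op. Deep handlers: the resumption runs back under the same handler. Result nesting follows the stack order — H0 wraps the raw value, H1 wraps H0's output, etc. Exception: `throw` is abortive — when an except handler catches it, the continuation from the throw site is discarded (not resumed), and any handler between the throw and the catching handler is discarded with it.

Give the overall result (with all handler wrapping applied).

Answer: ([36], 8)

Evaluation trace:
ask @ H1 ⇒ 4
get @ H2 ⇒ 8
ask @ H1 ⇒ 4
H0 returns [36]
H1 returns [36]
H2 returns ([36], 8)
H3 returns ([36], 8)
= ([36], 8)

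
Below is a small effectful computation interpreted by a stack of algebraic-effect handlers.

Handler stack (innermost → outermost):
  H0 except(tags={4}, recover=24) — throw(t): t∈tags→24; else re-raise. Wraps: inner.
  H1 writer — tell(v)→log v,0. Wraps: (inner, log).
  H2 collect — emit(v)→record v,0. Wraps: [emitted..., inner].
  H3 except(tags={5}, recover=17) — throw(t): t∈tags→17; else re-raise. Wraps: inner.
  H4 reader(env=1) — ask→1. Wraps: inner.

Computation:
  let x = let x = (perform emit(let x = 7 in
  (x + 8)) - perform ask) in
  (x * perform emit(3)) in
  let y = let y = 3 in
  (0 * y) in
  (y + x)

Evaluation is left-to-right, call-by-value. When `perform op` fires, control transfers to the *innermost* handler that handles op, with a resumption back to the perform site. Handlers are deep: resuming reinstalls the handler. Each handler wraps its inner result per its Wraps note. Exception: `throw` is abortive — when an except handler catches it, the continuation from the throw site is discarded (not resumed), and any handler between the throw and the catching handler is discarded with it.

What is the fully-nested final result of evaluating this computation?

Answer: [15, 3, (0, ())]

Step-by-step:
emit(15) @ H2 ⇒ out+=15
ask @ H4 ⇒ 1
emit(3) @ H2 ⇒ out+=3
H0 returns 0
H1 returns (0, ())
H2 returns [15, 3, (0, ())]
H3 returns [15, 3, (0, ())]
H4 returns [15, 3, (0, ())]
= [15, 3, (0, ())]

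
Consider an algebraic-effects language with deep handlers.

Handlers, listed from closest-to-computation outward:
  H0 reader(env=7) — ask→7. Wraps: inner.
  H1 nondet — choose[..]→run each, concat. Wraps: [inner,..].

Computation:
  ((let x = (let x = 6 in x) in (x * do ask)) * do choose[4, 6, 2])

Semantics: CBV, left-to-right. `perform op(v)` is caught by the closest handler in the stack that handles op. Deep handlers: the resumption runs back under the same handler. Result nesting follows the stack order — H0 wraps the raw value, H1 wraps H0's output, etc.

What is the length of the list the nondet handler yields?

Evaluation trace:
ask @ H0 ⇒ 7
choose[4, 6, 2] @ H1
  branch[0] choose=4:
    H0 returns 168
    H1 returns [168]
  branch[1] choose=6:
    H0 returns 252
    H1 returns [252]
  branch[2] choose=2:
    H0 returns 84
    H1 returns [84]
= [168, 252, 84]

Answer: 3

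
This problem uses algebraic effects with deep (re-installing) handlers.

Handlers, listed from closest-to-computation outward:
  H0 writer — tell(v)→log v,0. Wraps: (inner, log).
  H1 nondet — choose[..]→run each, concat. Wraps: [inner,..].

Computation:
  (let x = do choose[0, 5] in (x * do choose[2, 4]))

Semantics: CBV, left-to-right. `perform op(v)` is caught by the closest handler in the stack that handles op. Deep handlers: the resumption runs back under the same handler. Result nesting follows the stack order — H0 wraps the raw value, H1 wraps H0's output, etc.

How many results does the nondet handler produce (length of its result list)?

Evaluation trace:
choose[0, 5] @ H1
  branch[0] choose=0:
    choose[2, 4] @ H1
      branch[0] choose=2:
        H0 returns (0, ())
        H1 returns [(0, ())]
      branch[1] choose=4:
        H0 returns (0, ())
        H1 returns [(0, ())]
  branch[1] choose=5:
    choose[2, 4] @ H1
      branch[0] choose=2:
        H0 returns (10, ())
        H1 returns [(10, ())]
      branch[1] choose=4:
        H0 returns (20, ())
        H1 returns [(20, ())]
= [(0, ()), (0, ()), (10, ()), (20, ())]

Answer: 4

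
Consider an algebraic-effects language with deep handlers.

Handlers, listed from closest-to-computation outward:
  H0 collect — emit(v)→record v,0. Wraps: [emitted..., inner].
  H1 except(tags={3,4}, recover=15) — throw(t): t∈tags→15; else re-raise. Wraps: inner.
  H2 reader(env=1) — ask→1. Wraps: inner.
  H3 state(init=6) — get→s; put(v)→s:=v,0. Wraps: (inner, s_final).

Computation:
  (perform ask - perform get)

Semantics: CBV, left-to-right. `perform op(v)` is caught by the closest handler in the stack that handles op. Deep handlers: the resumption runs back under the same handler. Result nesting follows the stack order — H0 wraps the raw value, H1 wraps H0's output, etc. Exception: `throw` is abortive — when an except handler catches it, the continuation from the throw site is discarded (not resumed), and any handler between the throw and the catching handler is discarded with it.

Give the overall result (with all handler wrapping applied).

Step-by-step:
ask @ H2 ⇒ 1
get @ H3 ⇒ 6
H0 returns [-5]
H1 returns [-5]
H2 returns [-5]
H3 returns ([-5], 6)
= ([-5], 6)

Answer: ([-5], 6)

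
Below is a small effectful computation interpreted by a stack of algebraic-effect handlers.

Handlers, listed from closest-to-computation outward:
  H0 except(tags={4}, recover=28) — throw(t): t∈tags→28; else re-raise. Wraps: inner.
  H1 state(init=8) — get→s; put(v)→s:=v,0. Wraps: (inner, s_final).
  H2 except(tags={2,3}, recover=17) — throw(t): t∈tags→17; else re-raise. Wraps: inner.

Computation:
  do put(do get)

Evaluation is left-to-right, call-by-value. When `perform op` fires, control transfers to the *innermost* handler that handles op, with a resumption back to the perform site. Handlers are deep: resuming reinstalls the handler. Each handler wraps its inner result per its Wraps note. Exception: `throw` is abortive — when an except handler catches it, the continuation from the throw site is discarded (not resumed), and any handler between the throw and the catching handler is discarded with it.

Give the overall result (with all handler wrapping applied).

Answer: (0, 8)

Step-by-step:
get @ H1 ⇒ 8
put(8) @ H1 ⇒ s:=8
H0 returns 0
H1 returns (0, 8)
H2 returns (0, 8)
= (0, 8)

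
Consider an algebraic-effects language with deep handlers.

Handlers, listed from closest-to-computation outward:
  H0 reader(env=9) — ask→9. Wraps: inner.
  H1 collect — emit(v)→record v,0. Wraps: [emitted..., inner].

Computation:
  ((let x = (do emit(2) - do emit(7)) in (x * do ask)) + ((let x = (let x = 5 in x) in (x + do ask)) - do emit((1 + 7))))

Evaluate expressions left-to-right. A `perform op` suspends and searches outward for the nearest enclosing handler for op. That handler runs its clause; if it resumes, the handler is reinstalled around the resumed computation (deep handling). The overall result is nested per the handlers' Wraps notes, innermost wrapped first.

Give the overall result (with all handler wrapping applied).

Answer: [2, 7, 8, 14]

Step-by-step:
emit(2) @ H1 ⇒ out+=2
emit(7) @ H1 ⇒ out+=7
ask @ H0 ⇒ 9
ask @ H0 ⇒ 9
emit(8) @ H1 ⇒ out+=8
H0 returns 14
H1 returns [2, 7, 8, 14]
= [2, 7, 8, 14]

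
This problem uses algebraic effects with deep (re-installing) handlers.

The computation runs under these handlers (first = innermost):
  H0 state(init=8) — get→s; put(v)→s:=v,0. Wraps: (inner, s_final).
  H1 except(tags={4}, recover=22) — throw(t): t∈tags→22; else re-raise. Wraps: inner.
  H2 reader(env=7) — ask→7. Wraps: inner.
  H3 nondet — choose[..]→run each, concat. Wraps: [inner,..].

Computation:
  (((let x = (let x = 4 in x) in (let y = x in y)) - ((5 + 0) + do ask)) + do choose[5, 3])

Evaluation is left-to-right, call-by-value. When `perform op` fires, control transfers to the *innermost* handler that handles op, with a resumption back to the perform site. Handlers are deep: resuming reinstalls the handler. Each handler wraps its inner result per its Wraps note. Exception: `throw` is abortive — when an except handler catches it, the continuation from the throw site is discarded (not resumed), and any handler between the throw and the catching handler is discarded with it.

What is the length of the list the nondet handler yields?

Answer: 2

Step-by-step:
ask @ H2 ⇒ 7
choose[5, 3] @ H3
  branch[0] choose=5:
    H0 returns (-3, 8)
    H1 returns (-3, 8)
    H2 returns (-3, 8)
    H3 returns [(-3, 8)]
  branch[1] choose=3:
    H0 returns (-5, 8)
    H1 returns (-5, 8)
    H2 returns (-5, 8)
    H3 returns [(-5, 8)]
= [(-3, 8), (-5, 8)]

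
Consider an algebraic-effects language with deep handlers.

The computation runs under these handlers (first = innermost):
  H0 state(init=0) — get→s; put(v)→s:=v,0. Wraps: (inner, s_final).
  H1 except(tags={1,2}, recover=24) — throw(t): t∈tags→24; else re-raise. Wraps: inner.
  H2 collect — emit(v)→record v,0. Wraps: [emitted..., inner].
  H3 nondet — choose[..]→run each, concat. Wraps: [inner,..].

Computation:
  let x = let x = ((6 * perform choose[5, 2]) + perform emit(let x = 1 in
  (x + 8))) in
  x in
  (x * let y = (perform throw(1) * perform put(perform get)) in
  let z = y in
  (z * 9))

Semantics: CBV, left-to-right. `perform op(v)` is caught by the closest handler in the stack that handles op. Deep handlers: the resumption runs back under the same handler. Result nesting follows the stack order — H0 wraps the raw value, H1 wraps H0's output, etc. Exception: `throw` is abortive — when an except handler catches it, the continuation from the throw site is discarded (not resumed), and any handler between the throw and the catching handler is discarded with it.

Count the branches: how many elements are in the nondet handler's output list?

Answer: 2

Step-by-step:
choose[5, 2] @ H3
  branch[0] choose=5:
    emit(9) @ H2 ⇒ out+=9
    throw(1) @ H1 caught ⇒ 24
    H2 returns [9, 24]
    H3 returns [[9, 24]]
  branch[1] choose=2:
    emit(9) @ H2 ⇒ out+=9
    throw(1) @ H1 caught ⇒ 24
    H2 returns [9, 24]
    H3 returns [[9, 24]]
= [[9, 24], [9, 24]]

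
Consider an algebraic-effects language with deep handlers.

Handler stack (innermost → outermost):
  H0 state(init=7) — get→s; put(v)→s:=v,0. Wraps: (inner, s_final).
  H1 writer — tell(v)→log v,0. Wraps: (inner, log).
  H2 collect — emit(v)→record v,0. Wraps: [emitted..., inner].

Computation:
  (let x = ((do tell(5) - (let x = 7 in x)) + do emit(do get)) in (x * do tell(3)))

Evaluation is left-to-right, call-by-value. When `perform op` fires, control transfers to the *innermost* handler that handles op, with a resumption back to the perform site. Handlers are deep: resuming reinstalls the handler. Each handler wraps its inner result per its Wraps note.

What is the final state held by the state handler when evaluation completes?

Answer: 7

Step-by-step:
tell(5) @ H1 ⇒ log+=5
get @ H0 ⇒ 7
emit(7) @ H2 ⇒ out+=7
tell(3) @ H1 ⇒ log+=3
H0 returns (0, 7)
H1 returns ((0, 7), (5, 3))
H2 returns [7, ((0, 7), (5, 3))]
= [7, ((0, 7), (5, 3))]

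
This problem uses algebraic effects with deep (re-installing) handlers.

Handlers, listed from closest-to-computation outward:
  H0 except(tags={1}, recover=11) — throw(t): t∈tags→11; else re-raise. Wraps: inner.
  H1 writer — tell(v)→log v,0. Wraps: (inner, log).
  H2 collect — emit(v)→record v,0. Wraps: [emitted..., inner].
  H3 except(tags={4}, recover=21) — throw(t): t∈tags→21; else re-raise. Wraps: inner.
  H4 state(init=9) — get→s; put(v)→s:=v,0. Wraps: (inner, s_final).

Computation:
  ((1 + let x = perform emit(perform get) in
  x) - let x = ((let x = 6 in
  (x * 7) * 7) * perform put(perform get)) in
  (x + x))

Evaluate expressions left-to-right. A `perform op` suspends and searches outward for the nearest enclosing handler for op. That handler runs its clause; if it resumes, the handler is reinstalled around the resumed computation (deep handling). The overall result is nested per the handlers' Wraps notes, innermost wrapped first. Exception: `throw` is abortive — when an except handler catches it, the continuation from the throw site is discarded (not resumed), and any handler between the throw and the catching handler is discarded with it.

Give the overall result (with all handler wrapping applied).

Step-by-step:
get @ H4 ⇒ 9
emit(9) @ H2 ⇒ out+=9
get @ H4 ⇒ 9
put(9) @ H4 ⇒ s:=9
H0 returns 1
H1 returns (1, ())
H2 returns [9, (1, ())]
H3 returns [9, (1, ())]
H4 returns ([9, (1, ())], 9)
= ([9, (1, ())], 9)

Answer: ([9, (1, ())], 9)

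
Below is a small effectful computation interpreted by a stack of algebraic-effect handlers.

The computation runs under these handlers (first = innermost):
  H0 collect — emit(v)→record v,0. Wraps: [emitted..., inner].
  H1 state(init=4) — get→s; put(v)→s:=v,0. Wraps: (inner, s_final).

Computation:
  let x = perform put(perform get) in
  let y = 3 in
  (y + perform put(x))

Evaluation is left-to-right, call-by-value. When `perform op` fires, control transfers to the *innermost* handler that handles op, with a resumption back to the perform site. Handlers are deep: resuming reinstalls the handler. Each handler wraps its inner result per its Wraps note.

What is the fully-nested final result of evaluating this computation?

Answer: ([3], 0)

Working:
get @ H1 ⇒ 4
put(4) @ H1 ⇒ s:=4
put(0) @ H1 ⇒ s:=0
H0 returns [3]
H1 returns ([3], 0)
= ([3], 0)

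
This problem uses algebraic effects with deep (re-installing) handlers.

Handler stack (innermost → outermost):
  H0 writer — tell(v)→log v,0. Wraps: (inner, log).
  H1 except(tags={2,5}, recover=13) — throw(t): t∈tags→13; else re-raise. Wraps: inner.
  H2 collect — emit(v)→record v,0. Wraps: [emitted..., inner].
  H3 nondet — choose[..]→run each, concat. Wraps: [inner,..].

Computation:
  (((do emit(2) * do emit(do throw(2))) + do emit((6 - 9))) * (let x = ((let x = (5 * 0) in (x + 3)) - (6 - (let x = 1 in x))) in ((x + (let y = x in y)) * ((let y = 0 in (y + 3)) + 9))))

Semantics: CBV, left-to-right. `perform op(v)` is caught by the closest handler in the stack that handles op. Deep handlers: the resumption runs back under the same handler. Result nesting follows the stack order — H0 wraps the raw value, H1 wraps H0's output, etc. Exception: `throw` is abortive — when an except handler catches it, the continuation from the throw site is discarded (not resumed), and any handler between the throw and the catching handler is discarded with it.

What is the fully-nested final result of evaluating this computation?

Step-by-step:
emit(2) @ H2 ⇒ out+=2
throw(2) @ H1 caught ⇒ 13
H2 returns [2, 13]
H3 returns [[2, 13]]
= [[2, 13]]

Answer: [[2, 13]]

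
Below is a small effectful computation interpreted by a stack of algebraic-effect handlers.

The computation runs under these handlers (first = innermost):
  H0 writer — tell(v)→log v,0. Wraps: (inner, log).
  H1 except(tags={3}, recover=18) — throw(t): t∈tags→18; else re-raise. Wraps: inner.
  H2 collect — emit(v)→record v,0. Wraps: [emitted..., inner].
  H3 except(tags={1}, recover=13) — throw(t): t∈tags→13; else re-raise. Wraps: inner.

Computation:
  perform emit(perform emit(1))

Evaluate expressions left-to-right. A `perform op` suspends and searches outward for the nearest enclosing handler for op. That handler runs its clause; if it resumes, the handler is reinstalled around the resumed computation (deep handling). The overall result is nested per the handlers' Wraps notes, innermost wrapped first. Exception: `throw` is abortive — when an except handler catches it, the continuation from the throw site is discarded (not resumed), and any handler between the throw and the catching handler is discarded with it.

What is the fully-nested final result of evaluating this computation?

Answer: [1, 0, (0, ())]

Working:
emit(1) @ H2 ⇒ out+=1
emit(0) @ H2 ⇒ out+=0
H0 returns (0, ())
H1 returns (0, ())
H2 returns [1, 0, (0, ())]
H3 returns [1, 0, (0, ())]
= [1, 0, (0, ())]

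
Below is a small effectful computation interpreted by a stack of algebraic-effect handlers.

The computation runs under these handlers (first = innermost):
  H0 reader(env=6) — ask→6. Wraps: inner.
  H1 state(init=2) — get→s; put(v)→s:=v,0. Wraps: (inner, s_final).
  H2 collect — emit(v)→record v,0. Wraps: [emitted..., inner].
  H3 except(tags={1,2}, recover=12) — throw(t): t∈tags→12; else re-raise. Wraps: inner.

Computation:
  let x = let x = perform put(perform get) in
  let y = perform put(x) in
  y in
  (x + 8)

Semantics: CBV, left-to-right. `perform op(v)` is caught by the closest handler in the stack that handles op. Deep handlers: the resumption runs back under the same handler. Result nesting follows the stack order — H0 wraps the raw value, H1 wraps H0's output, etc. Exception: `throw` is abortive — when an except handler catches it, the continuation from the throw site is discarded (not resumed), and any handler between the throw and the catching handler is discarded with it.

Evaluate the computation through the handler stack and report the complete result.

Answer: [(8, 0)]

Step-by-step:
get @ H1 ⇒ 2
put(2) @ H1 ⇒ s:=2
put(0) @ H1 ⇒ s:=0
H0 returns 8
H1 returns (8, 0)
H2 returns [(8, 0)]
H3 returns [(8, 0)]
= [(8, 0)]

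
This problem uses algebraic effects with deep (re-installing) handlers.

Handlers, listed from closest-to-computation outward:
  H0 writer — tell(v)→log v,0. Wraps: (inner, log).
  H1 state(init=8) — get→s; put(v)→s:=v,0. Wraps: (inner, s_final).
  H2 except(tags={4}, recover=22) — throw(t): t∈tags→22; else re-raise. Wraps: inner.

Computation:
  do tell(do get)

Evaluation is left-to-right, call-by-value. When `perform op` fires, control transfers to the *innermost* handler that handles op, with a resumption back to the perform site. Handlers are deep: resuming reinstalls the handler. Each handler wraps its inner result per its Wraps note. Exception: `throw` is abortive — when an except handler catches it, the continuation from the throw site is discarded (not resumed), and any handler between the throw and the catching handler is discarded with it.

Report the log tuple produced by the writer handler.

Evaluation trace:
get @ H1 ⇒ 8
tell(8) @ H0 ⇒ log+=8
H0 returns (0, (8))
H1 returns ((0, (8)), 8)
H2 returns ((0, (8)), 8)
= ((0, (8)), 8)

Answer: (8)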